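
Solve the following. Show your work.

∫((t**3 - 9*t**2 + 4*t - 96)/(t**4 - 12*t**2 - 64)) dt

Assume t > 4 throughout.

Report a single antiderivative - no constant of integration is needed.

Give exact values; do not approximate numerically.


Step 1. Decompose ∫((t**3 - 9*t**2 + 4*t - 96)/(t**4 - 12*t**2 - 64)) dt by partial fractions, (t**3 - 9*t**2 + 4*t - 96)/(t**4 - 12*t**2 - 64) = 3/(t**2 + 4) + 2/(t + 4) - 1/(t - 4): now ∫(-1/(t - 4)) dt + ∫(2/(t + 4)) dt + ∫(3/(t**2 + 4)) dt.
Step 2. Evaluate the standard form [assuming t > 4]: now -log(t - 4) + ∫(2/(t + 4)) dt + ∫(3/(t**2 + 4)) dt.
Step 3. Evaluate the standard form [assuming t > -4]: now -log(t - 4) + 2*log(t + 4) + ∫(3/(t**2 + 4)) dt.
Step 4. Evaluate the standard form: now -log(t - 4) + 2*log(t + 4) + 3*atan(t/2)/2.
Answer: -log(t - 4) + 2*log(t + 4) + 3*atan(t/2)/2.


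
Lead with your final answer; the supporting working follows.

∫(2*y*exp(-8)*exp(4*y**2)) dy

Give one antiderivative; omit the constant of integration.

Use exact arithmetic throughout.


The answer is exp(4*y**2 - 8)/4.
Step 1. Substitute u = y**2 - 2, turning ∫(2*y*exp(-8)*exp(4*y**2)) dy into ∫(exp(4*u)) du: now ∫(exp(4*u)) du.
Step 2. Evaluate the standard form: now exp(4*u)/4.
Step 3. Substitute back u = y**2 - 2: now exp(4*y**2 - 8)/4.
Answer: exp(4*y**2 - 8)/4.


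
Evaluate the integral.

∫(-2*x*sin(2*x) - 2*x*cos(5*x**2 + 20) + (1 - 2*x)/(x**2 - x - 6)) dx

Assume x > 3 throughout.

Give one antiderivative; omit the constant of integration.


Answer: x*cos(2*x) - log(x - 3) - log(x + 2) - sin(2*x)/2 - sin(5*x**2 + 20)/5.


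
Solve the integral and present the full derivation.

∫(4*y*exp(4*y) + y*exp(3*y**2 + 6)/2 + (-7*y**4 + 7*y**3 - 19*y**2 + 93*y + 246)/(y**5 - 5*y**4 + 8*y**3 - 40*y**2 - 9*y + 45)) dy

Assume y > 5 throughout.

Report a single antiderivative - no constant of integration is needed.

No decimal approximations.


Step 1. Rewrite: now ∫(4*y*exp(4*y)) dy + ∫(y*exp(3*y**2 + 6)/2) dy + ∫((-7*y**4 + 7*y**3 - 19*y**2 + 93*y + 246)/(y**5 - 5*y**4 + 8*y**3 - 40*y**2 - 9*y + 45)) dy.
Step 2. Substitute u = y**2 + 2, turning ∫(y*exp(3*y**2 + 6)/2) dy into ∫(exp(3*u)/4) du: now ∫(4*y*exp(4*y)) dy + ∫((-7*y**4 + 7*y**3 - 19*y**2 + 93*y + 246)/(y**5 - 5*y**4 + 8*y**3 - 40*y**2 - 9*y + 45)) dy + ∫(exp(3*u)/4) du.
Step 3. Evaluate the standard form: now exp(3*u)/12 + ∫(4*y*exp(4*y)) dy + ∫((-7*y**4 + 7*y**3 - 19*y**2 + 93*y + 246)/(y**5 - 5*y**4 + 8*y**3 - 40*y**2 - 9*y + 45)) dy.
Step 4. Substitute back u = y**2 + 2: now exp(3*y**2 + 6)/12 + ∫(4*y*exp(4*y)) dy + ∫((-7*y**4 + 7*y**3 - 19*y**2 + 93*y + 246)/(y**5 - 5*y**4 + 8*y**3 - 40*y**2 - 9*y + 45)) dy.
Step 5. Decompose ∫((-7*y**4 + 7*y**3 - 19*y**2 + 93*y + 246)/(y**5 - 5*y**4 + 8*y**3 - 40*y**2 - 9*y + 45)) dy by partial fractions, (-7*y**4 + 7*y**3 - 19*y**2 + 93*y + 246)/(y**5 - 5*y**4 + 8*y**3 - 40*y**2 - 9*y + 45) = -3/(y**2 + 9) + 1/(y + 1) - 4/(y - 1) - 4/(y - 5): now exp(3*y**2 + 6)/12 + ∫(4*y*exp(4*y)) dy + ∫(-4/(y - 5)) dy + ∫(-4/(y - 1)) dy + ∫(1/(y + 1)) dy + ∫(-3/(y**2 + 9)) dy.
Step 6. Evaluate the standard form [assuming y > 5]: now exp(3*y**2 + 6)/12 - 4*log(y - 5) + ∫(4*y*exp(4*y)) dy + ∫(-4/(y - 1)) dy + ∫(1/(y + 1)) dy + ∫(-3/(y**2 + 9)) dy.
Step 7. Evaluate the standard form [assuming y > 1]: now exp(3*y**2 + 6)/12 - 4*log(y - 5) - 4*log(y - 1) + ∫(4*y*exp(4*y)) dy + ∫(1/(y + 1)) dy + ∫(-3/(y**2 + 9)) dy.
Step 8. Evaluate the standard form [assuming y > -1]: now exp(3*y**2 + 6)/12 - 4*log(y - 5) - 4*log(y - 1) + log(y + 1) + ∫(4*y*exp(4*y)) dy + ∫(-3/(y**2 + 9)) dy.
Step 9. Evaluate the standard form: now exp(3*y**2 + 6)/12 - 4*log(y - 5) - 4*log(y - 1) + log(y + 1) - atan(y/3) + ∫(4*y*exp(4*y)) dy.
Step 10. Integrate ∫(4*y*exp(4*y)) dy by parts with u = y, dv = (4*exp(4*y)) dy, so v = exp(4*y): now y*exp(4*y) + exp(3*y**2 + 6)/12 - 4*log(y - 5) - 4*log(y - 1) + log(y + 1) - atan(y/3) + ∫(-exp(4*y)) dy.
Step 11. Evaluate the standard form: now y*exp(4*y) - exp(4*y)/4 + exp(3*y**2 + 6)/12 - 4*log(y - 5) - 4*log(y - 1) + log(y + 1) - atan(y/3).
Answer: y*exp(4*y) - exp(4*y)/4 + exp(3*y**2 + 6)/12 - 4*log(y - 5) - 4*log(y - 1) + log(y + 1) - atan(y/3).


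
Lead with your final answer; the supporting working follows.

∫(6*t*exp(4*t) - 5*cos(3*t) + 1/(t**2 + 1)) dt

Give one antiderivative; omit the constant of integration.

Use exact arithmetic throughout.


The answer is 3*t*exp(4*t)/2 - 3*exp(4*t)/8 - 5*sin(3*t)/3 + atan(t).
Step 1. Rewrite: now ∫(6*t*exp(4*t)) dt + ∫(1/(t**2 + 1)) dt + ∫(-5*cos(3*t)) dt.
Step 2. Integrate ∫(6*t*exp(4*t)) dt by parts with u = t, dv = (6*exp(4*t)) dt, so v = 3*exp(4*t)/2: now 3*t*exp(4*t)/2 + ∫(1/(t**2 + 1)) dt + ∫(-3*exp(4*t)/2) dt + ∫(-5*cos(3*t)) dt.
Step 3. Evaluate the standard form: now 3*t*exp(4*t)/2 - 3*exp(4*t)/8 + ∫(1/(t**2 + 1)) dt + ∫(-5*cos(3*t)) dt.
Step 4. Evaluate the standard form: now 3*t*exp(4*t)/2 - 3*exp(4*t)/8 - 5*sin(3*t)/3 + ∫(1/(t**2 + 1)) dt.
Step 5. Evaluate the standard form: now 3*t*exp(4*t)/2 - 3*exp(4*t)/8 - 5*sin(3*t)/3 + atan(t).
Answer: 3*t*exp(4*t)/2 - 3*exp(4*t)/8 - 5*sin(3*t)/3 + atan(t).


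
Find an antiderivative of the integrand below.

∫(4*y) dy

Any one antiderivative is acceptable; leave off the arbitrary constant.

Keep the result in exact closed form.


Answer: 2*y**2.


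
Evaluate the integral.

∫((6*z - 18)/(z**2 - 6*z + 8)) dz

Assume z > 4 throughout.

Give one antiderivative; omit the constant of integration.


Answer: 3*log(z - 4) + 3*log(z - 2).


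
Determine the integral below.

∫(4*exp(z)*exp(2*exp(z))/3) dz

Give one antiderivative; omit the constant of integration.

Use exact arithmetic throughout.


Answer: 2*exp(2*exp(z))/3.


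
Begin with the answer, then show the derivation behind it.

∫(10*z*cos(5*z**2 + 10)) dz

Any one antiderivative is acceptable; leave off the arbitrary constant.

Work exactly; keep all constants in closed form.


The answer is sin(5*z**2 + 10).
Step 1. Substitute u = z**2 + 2, turning ∫(10*z*cos(5*z**2 + 10)) dz into ∫(5*cos(5*u)) du: now ∫(5*cos(5*u)) du.
Step 2. Evaluate the standard form: now sin(5*u).
Step 3. Substitute back u = z**2 + 2: now sin(5*z**2 + 10).
Answer: sin(5*z**2 + 10).


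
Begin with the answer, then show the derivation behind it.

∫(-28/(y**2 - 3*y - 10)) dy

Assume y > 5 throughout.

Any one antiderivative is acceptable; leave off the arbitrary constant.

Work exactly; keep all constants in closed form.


The answer is -4*log(y - 5) + 4*log(y + 2).
Step 1. Decompose ∫(-28/(y**2 - 3*y - 10)) dy by partial fractions, -28/(y**2 - 3*y - 10) = 4/(y + 2) - 4/(y - 5): now ∫(-4/(y - 5)) dy + ∫(4/(y + 2)) dy.
Step 2. Evaluate the standard form [assuming y > 5]: now -4*log(y - 5) + ∫(4/(y + 2)) dy.
Step 3. Evaluate the standard form [assuming y > -2]: now -4*log(y - 5) + 4*log(y + 2).
Answer: -4*log(y - 5) + 4*log(y + 2).


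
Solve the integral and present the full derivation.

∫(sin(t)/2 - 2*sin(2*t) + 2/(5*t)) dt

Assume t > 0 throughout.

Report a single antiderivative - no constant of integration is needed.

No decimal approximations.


Step 1. Rewrite: now ∫(2/(5*t)) dt + ∫(sin(t)/2) dt + ∫(-2*sin(2*t)) dt.
Step 2. Evaluate the standard form: now -cos(t)/2 + ∫(2/(5*t)) dt + ∫(-2*sin(2*t)) dt.
Step 3. Evaluate the standard form: now -cos(t)/2 + cos(2*t) + ∫(2/(5*t)) dt.
Step 4. Evaluate the standard form [assuming t > 0]: now 2*log(t)/5 - cos(t)/2 + cos(2*t).
Answer: 2*log(t)/5 - cos(t)/2 + cos(2*t).


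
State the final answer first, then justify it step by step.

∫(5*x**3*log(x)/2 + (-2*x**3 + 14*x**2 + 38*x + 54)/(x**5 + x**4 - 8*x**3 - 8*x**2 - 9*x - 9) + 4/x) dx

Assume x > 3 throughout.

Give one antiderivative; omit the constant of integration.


The answer is 5*x**4*log(x)/8 - 5*x**4/32 + 4*log(x) + log(x - 3) - 2*log(x + 1) + log(x + 3) - 4*atan(x).
Step 1. Rewrite: now ∫(4/x) dx + ∫(5*x**3*log(x)/2) dx + ∫((-2*x**3 + 14*x**2 + 38*x + 54)/(x**5 + x**4 - 8*x**3 - 8*x**2 - 9*x - 9)) dx.
Step 2. Integrate ∫(5*x**3*log(x)/2) dx by parts with u = log(x), dv = (5*x**3/2) dx, so v = 5*x**4/8 [assuming x > 0]: now 5*x**4*log(x)/8 + ∫(4/x) dx + ∫(-5*x**3/8) dx + ∫((-2*x**3 + 14*x**2 + 38*x + 54)/(x**5 + x**4 - 8*x**3 - 8*x**2 - 9*x - 9)) dx.
Step 3. Evaluate the standard form: now 5*x**4*log(x)/8 - 5*x**4/32 + ∫(4/x) dx + ∫((-2*x**3 + 14*x**2 + 38*x + 54)/(x**5 + x**4 - 8*x**3 - 8*x**2 - 9*x - 9)) dx.
Step 4. Decompose ∫((-2*x**3 + 14*x**2 + 38*x + 54)/(x**5 + x**4 - 8*x**3 - 8*x**2 - 9*x - 9)) dx by partial fractions, (-2*x**3 + 14*x**2 + 38*x + 54)/(x**5 + x**4 - 8*x**3 - 8*x**2 - 9*x - 9) = -4/(x**2 + 1) + 1/(x + 3) - 2/(x + 1) + 1/(x - 3): now 5*x**4*log(x)/8 - 5*x**4/32 + ∫(4/x) dx + ∫(1/(x - 3)) dx + ∫(-2/(x + 1)) dx + ∫(1/(x + 3)) dx + ∫(-4/(x**2 + 1)) dx.
Step 5. Evaluate the standard form [assuming x > 3]: now 5*x**4*log(x)/8 - 5*x**4/32 + log(x - 3) + ∫(4/x) dx + ∫(-2/(x + 1)) dx + ∫(1/(x + 3)) dx + ∫(-4/(x**2 + 1)) dx.
Step 6. Evaluate the standard form [assuming x > -3]: now 5*x**4*log(x)/8 - 5*x**4/32 + log(x - 3) + log(x + 3) + ∫(4/x) dx + ∫(-2/(x + 1)) dx + ∫(-4/(x**2 + 1)) dx.
Step 7. Evaluate the standard form [assuming x > -1]: now 5*x**4*log(x)/8 - 5*x**4/32 + log(x - 3) - 2*log(x + 1) + log(x + 3) + ∫(4/x) dx + ∫(-4/(x**2 + 1)) dx.
Step 8. Evaluate the standard form: now 5*x**4*log(x)/8 - 5*x**4/32 + log(x - 3) - 2*log(x + 1) + log(x + 3) - 4*atan(x) + ∫(4/x) dx.
Step 9. Evaluate the standard form [assuming x > 0]: now 5*x**4*log(x)/8 - 5*x**4/32 + 4*log(x) + log(x - 3) - 2*log(x + 1) + log(x + 3) - 4*atan(x).
Answer: 5*x**4*log(x)/8 - 5*x**4/32 + 4*log(x) + log(x - 3) - 2*log(x + 1) + log(x + 3) - 4*atan(x).


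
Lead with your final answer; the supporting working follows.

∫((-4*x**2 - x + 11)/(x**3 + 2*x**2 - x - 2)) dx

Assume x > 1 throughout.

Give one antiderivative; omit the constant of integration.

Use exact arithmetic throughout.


The answer is log(x - 1) - 4*log(x + 1) - log(x + 2).
Step 1. Decompose ∫((-4*x**2 - x + 11)/(x**3 + 2*x**2 - x - 2)) dx by partial fractions, (-4*x**2 - x + 11)/(x**3 + 2*x**2 - x - 2) = -1/(x + 2) - 4/(x + 1) + 1/(x - 1): now ∫(1/(x - 1)) dx + ∫(-4/(x + 1)) dx + ∫(-1/(x + 2)) dx.
Step 2. Evaluate the standard form [assuming x > 1]: now log(x - 1) + ∫(-4/(x + 1)) dx + ∫(-1/(x + 2)) dx.
Step 3. Evaluate the standard form [assuming x > -1]: now log(x - 1) - 4*log(x + 1) + ∫(-1/(x + 2)) dx.
Step 4. Evaluate the standard form [assuming x > -2]: now log(x - 1) - 4*log(x + 1) - log(x + 2).
Answer: log(x - 1) - 4*log(x + 1) - log(x + 2).


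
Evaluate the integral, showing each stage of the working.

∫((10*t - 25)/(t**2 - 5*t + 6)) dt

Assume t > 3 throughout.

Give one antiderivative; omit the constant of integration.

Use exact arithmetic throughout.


Step 1. Decompose ∫((10*t - 25)/(t**2 - 5*t + 6)) dt by partial fractions, (10*t - 25)/(t**2 - 5*t + 6) = 5/(t - 2) + 5/(t - 3): now ∫(5/(t - 3)) dt + ∫(5/(t - 2)) dt.
Step 2. Evaluate the standard form [assuming t > 2]: now 5*log(t - 2) + ∫(5/(t - 3)) dt.
Step 3. Evaluate the standard form [assuming t > 3]: now 5*log(t - 3) + 5*log(t - 2).
Answer: 5*log(t - 3) + 5*log(t - 2).


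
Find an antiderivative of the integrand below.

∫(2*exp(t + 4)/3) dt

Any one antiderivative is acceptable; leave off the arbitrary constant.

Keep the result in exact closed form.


Answer: 2*exp(t + 4)/3.


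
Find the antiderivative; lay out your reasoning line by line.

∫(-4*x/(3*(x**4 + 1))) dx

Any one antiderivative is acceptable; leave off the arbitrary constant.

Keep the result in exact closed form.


Step 1. Substitute u = x**2, turning ∫(-4*x/(3*(x**4 + 1))) dx into ∫(-2/(3*(u**2 + 1))) du: now ∫(-2/(3*(u**2 + 1))) du.
Step 2. Evaluate the standard form: now -2*atan(u)/3.
Step 3. Substitute back u = x**2: now -2*atan(x**2)/3.
Answer: -2*atan(x**2)/3.


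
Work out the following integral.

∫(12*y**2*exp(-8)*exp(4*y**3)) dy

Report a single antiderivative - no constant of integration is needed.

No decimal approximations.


Answer: exp(4*y**3 - 8).


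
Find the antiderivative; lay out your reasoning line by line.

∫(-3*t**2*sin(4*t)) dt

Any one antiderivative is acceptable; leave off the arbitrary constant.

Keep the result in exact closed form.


Step 1. Integrate ∫(-3*t**2*sin(4*t)) dt by parts with u = t**2, dv = (-3*sin(4*t)) dt, so v = 3*cos(4*t)/4: now 3*t**2*cos(4*t)/4 + ∫(-3*t*cos(4*t)/2) dt.
Step 2. Integrate ∫(-3*t*cos(4*t)/2) dt by parts with u = t, dv = (-3*cos(4*t)/2) dt, so v = -3*sin(4*t)/8: now 3*t**2*cos(4*t)/4 - 3*t*sin(4*t)/8 + ∫(3*sin(4*t)/8) dt.
Step 3. Evaluate the standard form: now 3*t**2*cos(4*t)/4 - 3*t*sin(4*t)/8 - 3*cos(4*t)/32.
Answer: 3*t**2*cos(4*t)/4 - 3*t*sin(4*t)/8 - 3*cos(4*t)/32.


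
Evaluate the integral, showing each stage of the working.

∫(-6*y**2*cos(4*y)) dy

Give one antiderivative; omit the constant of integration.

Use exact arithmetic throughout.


Step 1. Integrate ∫(-6*y**2*cos(4*y)) dy by parts with u = y**2, dv = (-6*cos(4*y)) dy, so v = -3*sin(4*y)/2: now -3*y**2*sin(4*y)/2 + ∫(3*y*sin(4*y)) dy.
Step 2. Integrate ∫(3*y*sin(4*y)) dy by parts with u = y, dv = (3*sin(4*y)) dy, so v = -3*cos(4*y)/4: now -3*y**2*sin(4*y)/2 - 3*y*cos(4*y)/4 + ∫(3*cos(4*y)/4) dy.
Step 3. Evaluate the standard form: now -3*y**2*sin(4*y)/2 - 3*y*cos(4*y)/4 + 3*sin(4*y)/16.
Answer: -3*y**2*sin(4*y)/2 - 3*y*cos(4*y)/4 + 3*sin(4*y)/16.


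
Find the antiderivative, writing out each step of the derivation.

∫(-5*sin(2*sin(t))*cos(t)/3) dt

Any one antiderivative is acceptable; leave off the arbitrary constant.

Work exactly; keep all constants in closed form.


Step 1. Substitute u = sin(t), turning ∫(-5*sin(2*sin(t))*cos(t)/3) dt into ∫(-5*sin(2*u)/3) du: now ∫(-5*sin(2*u)/3) du.
Step 2. Evaluate the standard form: now 5*cos(2*u)/6.
Step 3. Substitute back u = sin(t): now 5*cos(2*sin(t))/6.
Answer: 5*cos(2*sin(t))/6.


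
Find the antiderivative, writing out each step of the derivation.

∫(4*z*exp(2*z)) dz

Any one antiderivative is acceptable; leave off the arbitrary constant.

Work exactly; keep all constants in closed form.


Step 1. Integrate ∫(4*z*exp(2*z)) dz by parts with u = z, dv = (4*exp(2*z)) dz, so v = 2*exp(2*z): now 2*z*exp(2*z) + ∫(-2*exp(2*z)) dz.
Step 2. Evaluate the standard form: now 2*z*exp(2*z) - exp(2*z).
Answer: 2*z*exp(2*z) - exp(2*z).


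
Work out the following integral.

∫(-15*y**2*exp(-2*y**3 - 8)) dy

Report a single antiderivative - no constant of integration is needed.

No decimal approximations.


Answer: 5*exp(-2*y**3 - 8)/2.


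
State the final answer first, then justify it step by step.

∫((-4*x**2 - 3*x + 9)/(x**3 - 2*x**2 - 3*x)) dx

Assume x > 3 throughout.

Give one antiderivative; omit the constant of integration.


The answer is -3*log(x) - 3*log(x - 3) + 2*log(x + 1).
Step 1. Decompose ∫((-4*x**2 - 3*x + 9)/(x**3 - 2*x**2 - 3*x)) dx by partial fractions, (-4*x**2 - 3*x + 9)/(x**3 - 2*x**2 - 3*x) = 2/(x + 1) - 3/(x - 3) - 3/x: now ∫(-3/x) dx + ∫(-3/(x - 3)) dx + ∫(2/(x + 1)) dx.
Step 2. Evaluate the standard form [assuming x > -1]: now 2*log(x + 1) + ∫(-3/x) dx + ∫(-3/(x - 3)) dx.
Step 3. Evaluate the standard form [assuming x > 0]: now -3*log(x) + 2*log(x + 1) + ∫(-3/(x - 3)) dx.
Step 4. Evaluate the standard form [assuming x > 3]: now -3*log(x) - 3*log(x - 3) + 2*log(x + 1).
Answer: -3*log(x) - 3*log(x - 3) + 2*log(x + 1).


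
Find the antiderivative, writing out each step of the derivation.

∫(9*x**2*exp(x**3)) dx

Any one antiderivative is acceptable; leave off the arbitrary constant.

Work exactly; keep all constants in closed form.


Step 1. Substitute u = x**3, turning ∫(9*x**2*exp(x**3)) dx into ∫(3*exp(u)) du: now ∫(3*exp(u)) du.
Step 2. Evaluate the standard form: now 3*exp(u).
Step 3. Substitute back u = x**3: now 3*exp(x**3).
Answer: 3*exp(x**3).


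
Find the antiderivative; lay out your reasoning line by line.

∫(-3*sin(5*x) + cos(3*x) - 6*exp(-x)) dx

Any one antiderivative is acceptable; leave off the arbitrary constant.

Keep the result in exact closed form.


Step 1. Rewrite: now ∫(-6*exp(-x)) dx + ∫(-3*sin(5*x)) dx + ∫(cos(3*x)) dx.
Step 2. Evaluate the standard form: now ∫(-3*sin(5*x)) dx + ∫(cos(3*x)) dx + 6*exp(-x).
Step 3. Evaluate the standard form: now 3*cos(5*x)/5 + ∫(cos(3*x)) dx + 6*exp(-x).
Step 4. Evaluate the standard form: now sin(3*x)/3 + 3*cos(5*x)/5 + 6*exp(-x).
Answer: sin(3*x)/3 + 3*cos(5*x)/5 + 6*exp(-x).


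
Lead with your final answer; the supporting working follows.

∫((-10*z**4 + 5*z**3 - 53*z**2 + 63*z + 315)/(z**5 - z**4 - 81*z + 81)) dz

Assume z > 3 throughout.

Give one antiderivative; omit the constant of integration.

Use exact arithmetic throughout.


The answer is -3*log(z - 3) - 4*log(z - 1) - 3*log(z + 3) - atan(z/3)/3.
Step 1. Decompose ∫((-10*z**4 + 5*z**3 - 53*z**2 + 63*z + 315)/(z**5 - z**4 - 81*z + 81)) dz by partial fractions, (-10*z**4 + 5*z**3 - 53*z**2 + 63*z + 315)/(z**5 - z**4 - 81*z + 81) = -1/(z**2 + 9) - 3/(z + 3) - 4/(z - 1) - 3/(z - 3): now ∫(-3/(z - 3)) dz + ∫(-4/(z - 1)) dz + ∫(-3/(z + 3)) dz + ∫(-1/(z**2 + 9)) dz.
Step 2. Evaluate the standard form [assuming z > 1]: now -4*log(z - 1) + ∫(-3/(z - 3)) dz + ∫(-3/(z + 3)) dz + ∫(-1/(z**2 + 9)) dz.
Step 3. Evaluate the standard form [assuming z > 3]: now -3*log(z - 3) - 4*log(z - 1) + ∫(-3/(z + 3)) dz + ∫(-1/(z**2 + 9)) dz.
Step 4. Evaluate the standard form [assuming z > -3]: now -3*log(z - 3) - 4*log(z - 1) - 3*log(z + 3) + ∫(-1/(z**2 + 9)) dz.
Step 5. Evaluate the standard form: now -3*log(z - 3) - 4*log(z - 1) - 3*log(z + 3) - atan(z/3)/3.
Answer: -3*log(z - 3) - 4*log(z - 1) - 3*log(z + 3) - atan(z/3)/3.


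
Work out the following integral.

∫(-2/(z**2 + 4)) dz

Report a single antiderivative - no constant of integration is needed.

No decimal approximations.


Answer: -atan(z/2).


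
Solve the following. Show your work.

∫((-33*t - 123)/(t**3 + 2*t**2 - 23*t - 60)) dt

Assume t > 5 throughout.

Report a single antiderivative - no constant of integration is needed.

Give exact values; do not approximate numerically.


Step 1. Decompose ∫((-33*t - 123)/(t**3 + 2*t**2 - 23*t - 60)) dt by partial fractions, (-33*t - 123)/(t**3 + 2*t**2 - 23*t - 60) = 1/(t + 4) + 3/(t + 3) - 4/(t - 5): now ∫(-4/(t - 5)) dt + ∫(3/(t + 3)) dt + ∫(1/(t + 4)) dt.
Step 2. Evaluate the standard form [assuming t > -4]: now log(t + 4) + ∫(-4/(t - 5)) dt + ∫(3/(t + 3)) dt.
Step 3. Evaluate the standard form [assuming t > -3]: now 3*log(t + 3) + log(t + 4) + ∫(-4/(t - 5)) dt.
Step 4. Evaluate the standard form [assuming t > 5]: now -4*log(t - 5) + 3*log(t + 3) + log(t + 4).
Answer: -4*log(t - 5) + 3*log(t + 3) + log(t + 4).


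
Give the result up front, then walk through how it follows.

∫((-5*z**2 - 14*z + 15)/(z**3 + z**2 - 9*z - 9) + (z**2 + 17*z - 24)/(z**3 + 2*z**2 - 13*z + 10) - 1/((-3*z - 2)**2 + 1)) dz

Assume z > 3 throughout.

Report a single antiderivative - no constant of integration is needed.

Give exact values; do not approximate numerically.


The answer is -3*log(z - 3) + 2*log(z - 2) + log(z - 1) - 3*log(z + 1) + log(z + 3) - 2*log(z + 5) - atan(3*z + 2)/3.
Step 1. Rewrite: now ∫((-5*z**2 - 14*z + 15)/(z**3 + z**2 - 9*z - 9)) dz + ∫((z**2 + 17*z - 24)/(z**3 + 2*z**2 - 13*z + 10)) dz + ∫(-1/((-3*z - 2)**2 + 1)) dz.
Step 2. Decompose ∫((z**2 + 17*z - 24)/(z**3 + 2*z**2 - 13*z + 10)) dz by partial fractions, (z**2 + 17*z - 24)/(z**3 + 2*z**2 - 13*z + 10) = -2/(z + 5) + 1/(z - 1) + 2/(z - 2): now ∫((-5*z**2 - 14*z + 15)/(z**3 + z**2 - 9*z - 9)) dz + ∫(2/(z - 2)) dz + ∫(1/(z - 1)) dz + ∫(-2/(z + 5)) dz + ∫(-1/((-3*z - 2)**2 + 1)) dz.
Step 3. Evaluate the standard form [assuming z > -5]: now -2*log(z + 5) + ∫((-5*z**2 - 14*z + 15)/(z**3 + z**2 - 9*z - 9)) dz + ∫(2/(z - 2)) dz + ∫(1/(z - 1)) dz + ∫(-1/((-3*z - 2)**2 + 1)) dz.
Step 4. Evaluate the standard form [assuming z > 2]: now 2*log(z - 2) - 2*log(z + 5) + ∫((-5*z**2 - 14*z + 15)/(z**3 + z**2 - 9*z - 9)) dz + ∫(1/(z - 1)) dz + ∫(-1/((-3*z - 2)**2 + 1)) dz.
Step 5. Evaluate the standard form [assuming z > 1]: now 2*log(z - 2) + log(z - 1) - 2*log(z + 5) + ∫((-5*z**2 - 14*z + 15)/(z**3 + z**2 - 9*z - 9)) dz + ∫(-1/((-3*z - 2)**2 + 1)) dz.
Step 6. Decompose ∫((-5*z**2 - 14*z + 15)/(z**3 + z**2 - 9*z - 9)) dz by partial fractions, (-5*z**2 - 14*z + 15)/(z**3 + z**2 - 9*z - 9) = 1/(z + 3) - 3/(z + 1) - 3/(z - 3): now 2*log(z - 2) + log(z - 1) - 2*log(z + 5) + ∫(-3/(z - 3)) dz + ∫(-3/(z + 1)) dz + ∫(1/(z + 3)) dz + ∫(-1/((-3*z - 2)**2 + 1)) dz.
Step 7. Evaluate the standard form [assuming z > -1]: now 2*log(z - 2) + log(z - 1) - 3*log(z + 1) - 2*log(z + 5) + ∫(-3/(z - 3)) dz + ∫(1/(z + 3)) dz + ∫(-1/((-3*z - 2)**2 + 1)) dz.
Step 8. Evaluate the standard form [assuming z > 3]: now -3*log(z - 3) + 2*log(z - 2) + log(z - 1) - 3*log(z + 1) - 2*log(z + 5) + ∫(1/(z + 3)) dz + ∫(-1/((-3*z - 2)**2 + 1)) dz.
Step 9. Evaluate the standard form [assuming z > -3]: now -3*log(z - 3) + 2*log(z - 2) + log(z - 1) - 3*log(z + 1) + log(z + 3) - 2*log(z + 5) + ∫(-1/((-3*z - 2)**2 + 1)) dz.
Step 10. Substitute u = -3*z - 2, turning ∫(-1/((-3*z - 2)**2 + 1)) dz into ∫(1/(3*(u**2 + 1))) du: now -3*log(z - 3) + 2*log(z - 2) + log(z - 1) - 3*log(z + 1) + log(z + 3) - 2*log(z + 5) + ∫(1/(3*(u**2 + 1))) du.
Step 11. Evaluate the standard form: now -3*log(z - 3) + 2*log(z - 2) + log(z - 1) - 3*log(z + 1) + log(z + 3) - 2*log(z + 5) + atan(u)/3.
Step 12. Substitute back u = -3*z - 2: now -3*log(z - 3) + 2*log(z - 2) + log(z - 1) - 3*log(z + 1) + log(z + 3) - 2*log(z + 5) - atan(3*z + 2)/3.
Answer: -3*log(z - 3) + 2*log(z - 2) + log(z - 1) - 3*log(z + 1) + log(z + 3) - 2*log(z + 5) - atan(3*z + 2)/3.


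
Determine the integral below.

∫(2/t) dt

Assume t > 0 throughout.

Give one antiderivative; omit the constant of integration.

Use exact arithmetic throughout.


Answer: 2*log(t).


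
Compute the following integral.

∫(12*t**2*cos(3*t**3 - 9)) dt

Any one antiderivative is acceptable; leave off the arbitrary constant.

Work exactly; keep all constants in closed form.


Answer: 4*sin(3*t**3 - 9)/3.


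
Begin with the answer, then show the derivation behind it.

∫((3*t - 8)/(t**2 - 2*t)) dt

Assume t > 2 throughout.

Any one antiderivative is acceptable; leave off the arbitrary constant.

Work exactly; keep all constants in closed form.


The answer is 4*log(t) - log(t - 2).
Step 1. Decompose ∫((3*t - 8)/(t**2 - 2*t)) dt by partial fractions, (3*t - 8)/(t**2 - 2*t) = -1/(t - 2) + 4/t: now ∫(4/t) dt + ∫(-1/(t - 2)) dt.
Step 2. Evaluate the standard form [assuming t > 0]: now 4*log(t) + ∫(-1/(t - 2)) dt.
Step 3. Evaluate the standard form [assuming t > 2]: now 4*log(t) - log(t - 2).
Answer: 4*log(t) - log(t - 2).


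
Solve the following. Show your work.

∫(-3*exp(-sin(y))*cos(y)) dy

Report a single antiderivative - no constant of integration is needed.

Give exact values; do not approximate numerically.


Step 1. Substitute u = sin(y), turning ∫(-3*exp(-sin(y))*cos(y)) dy into ∫(-3*exp(-u)) du: now ∫(-3*exp(-u)) du.
Step 2. Evaluate the standard form: now 3*exp(-u).
Step 3. Substitute back u = sin(y): now 3*exp(-sin(y)).
Answer: 3*exp(-sin(y)).


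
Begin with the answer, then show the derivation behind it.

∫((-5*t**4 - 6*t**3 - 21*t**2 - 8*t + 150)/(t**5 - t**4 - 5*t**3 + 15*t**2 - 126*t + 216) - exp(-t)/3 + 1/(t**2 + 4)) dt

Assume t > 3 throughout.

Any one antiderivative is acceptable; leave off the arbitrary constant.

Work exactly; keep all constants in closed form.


The answer is -5*log(t - 3) + log(t - 2) - log(t + 4) - 2*atan(t/3)/3 + atan(t/2)/2 + exp(-t)/3.
Step 1. Rewrite: now ∫((-5*t**4 - 6*t**3 - 21*t**2 - 8*t + 150)/(t**5 - t**4 - 5*t**3 + 15*t**2 - 126*t + 216)) dt + ∫(1/(t**2 + 4)) dt + ∫(-exp(-t)/3) dt.
Step 2. Evaluate the standard form: now ∫((-5*t**4 - 6*t**3 - 21*t**2 - 8*t + 150)/(t**5 - t**4 - 5*t**3 + 15*t**2 - 126*t + 216)) dt + ∫(1/(t**2 + 4)) dt + exp(-t)/3.
Step 3. Decompose ∫((-5*t**4 - 6*t**3 - 21*t**2 - 8*t + 150)/(t**5 - t**4 - 5*t**3 + 15*t**2 - 126*t + 216)) dt by partial fractions, (-5*t**4 - 6*t**3 - 21*t**2 - 8*t + 150)/(t**5 - t**4 - 5*t**3 + 15*t**2 - 126*t + 216) = -2/(t**2 + 9) - 1/(t + 4) + 1/(t - 2) - 5/(t - 3): now ∫(-5/(t - 3)) dt + ∫(1/(t - 2)) dt + ∫(-1/(t + 4)) dt + ∫(1/(t**2 + 4)) dt + ∫(-2/(t**2 + 9)) dt + exp(-t)/3.
Step 4. Evaluate the standard form [assuming t > 2]: now log(t - 2) + ∫(-5/(t - 3)) dt + ∫(-1/(t + 4)) dt + ∫(1/(t**2 + 4)) dt + ∫(-2/(t**2 + 9)) dt + exp(-t)/3.
Step 5. Evaluate the standard form [assuming t > 3]: now -5*log(t - 3) + log(t - 2) + ∫(-1/(t + 4)) dt + ∫(1/(t**2 + 4)) dt + ∫(-2/(t**2 + 9)) dt + exp(-t)/3.
Step 6. Evaluate the standard form [assuming t > -4]: now -5*log(t - 3) + log(t - 2) - log(t + 4) + ∫(1/(t**2 + 4)) dt + ∫(-2/(t**2 + 9)) dt + exp(-t)/3.
Step 7. Evaluate the standard form: now -5*log(t - 3) + log(t - 2) - log(t + 4) - 2*atan(t/3)/3 + ∫(1/(t**2 + 4)) dt + exp(-t)/3.
Step 8. Evaluate the standard form: now -5*log(t - 3) + log(t - 2) - log(t + 4) - 2*atan(t/3)/3 + atan(t/2)/2 + exp(-t)/3.
Answer: -5*log(t - 3) + log(t - 2) - log(t + 4) - 2*atan(t/3)/3 + atan(t/2)/2 + exp(-t)/3.


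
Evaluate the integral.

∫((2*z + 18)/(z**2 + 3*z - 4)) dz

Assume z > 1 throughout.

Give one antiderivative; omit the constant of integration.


Answer: 4*log(z - 1) - 2*log(z + 4).


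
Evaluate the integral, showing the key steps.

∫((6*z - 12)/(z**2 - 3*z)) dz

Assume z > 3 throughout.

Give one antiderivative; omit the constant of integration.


Step 1. Decompose ∫((6*z - 12)/(z**2 - 3*z)) dz by partial fractions, (6*z - 12)/(z**2 - 3*z) = 2/(z - 3) + 4/z: now ∫(4/z) dz + ∫(2/(z - 3)) dz.
Step 2. Evaluate the standard form [assuming z > 0]: now 4*log(z) + ∫(2/(z - 3)) dz.
Step 3. Evaluate the standard form [assuming z > 3]: now 4*log(z) + 2*log(z - 3).
Answer: 4*log(z) + 2*log(z - 3).


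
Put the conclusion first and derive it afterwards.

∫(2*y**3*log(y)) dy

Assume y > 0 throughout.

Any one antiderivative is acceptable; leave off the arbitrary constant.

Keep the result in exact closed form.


The answer is y**4*log(y)/2 - y**4/8.
Step 1. Integrate ∫(2*y**3*log(y)) dy by parts with u = log(y), dv = (2*y**3) dy, so v = y**4/2 [assuming y > 0]: now y**4*log(y)/2 + ∫(-y**3/2) dy.
Step 2. Evaluate the standard form: now y**4*log(y)/2 - y**4/8.
Answer: y**4*log(y)/2 - y**4/8.


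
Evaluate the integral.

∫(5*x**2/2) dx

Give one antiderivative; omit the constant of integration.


Answer: 5*x**3/6.


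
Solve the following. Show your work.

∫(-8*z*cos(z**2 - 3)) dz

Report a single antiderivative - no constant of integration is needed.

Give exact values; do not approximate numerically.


Step 1. Substitute u = z**2 - 3, turning ∫(-8*z*cos(z**2 - 3)) dz into ∫(-4*cos(u)) du: now ∫(-4*cos(u)) du.
Step 2. Evaluate the standard form: now -4*sin(u).
Step 3. Substitute back u = z**2 - 3: now -4*sin(z**2 - 3).
Answer: -4*sin(z**2 - 3).


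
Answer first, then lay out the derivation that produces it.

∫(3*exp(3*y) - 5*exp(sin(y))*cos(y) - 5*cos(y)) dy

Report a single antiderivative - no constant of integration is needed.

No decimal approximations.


The answer is exp(3*y) - 5*exp(sin(y)) - 5*sin(y).
Step 1. Rewrite: now ∫(-5*exp(sin(y))*cos(y)) dy + ∫(3*exp(3*y)) dy + ∫(-5*cos(y)) dy.
Step 2. Evaluate the standard form: now exp(3*y) + ∫(-5*exp(sin(y))*cos(y)) dy + ∫(-5*cos(y)) dy.
Step 3. Evaluate the standard form: now exp(3*y) - 5*sin(y) + ∫(-5*exp(sin(y))*cos(y)) dy.
Step 4. Substitute u = sin(y), turning ∫(-5*exp(sin(y))*cos(y)) dy into ∫(-5*exp(u)) du: now exp(3*y) - 5*sin(y) + ∫(-5*exp(u)) du.
Step 5. Evaluate the standard form: now -5*exp(u) + exp(3*y) - 5*sin(y).
Step 6. Substitute back u = sin(y): now exp(3*y) - 5*exp(sin(y)) - 5*sin(y).
Answer: exp(3*y) - 5*exp(sin(y)) - 5*sin(y).


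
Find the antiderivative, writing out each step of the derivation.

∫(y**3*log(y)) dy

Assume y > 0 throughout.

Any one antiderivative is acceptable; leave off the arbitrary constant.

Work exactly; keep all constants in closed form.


Step 1. Integrate ∫(y**3*log(y)) dy by parts with u = log(y), dv = (y**3) dy, so v = y**4/4 [assuming y > 0]: now y**4*log(y)/4 + ∫(-y**3/4) dy.
Step 2. Evaluate the standard form: now y**4*log(y)/4 - y**4/16.
Answer: y**4*log(y)/4 - y**4/16.


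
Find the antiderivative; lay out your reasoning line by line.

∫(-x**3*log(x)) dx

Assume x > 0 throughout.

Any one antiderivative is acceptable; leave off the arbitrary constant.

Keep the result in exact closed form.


Step 1. Integrate ∫(-x**3*log(x)) dx by parts with u = log(x), dv = (-x**3) dx, so v = -x**4/4 [assuming x > 0]: now -x**4*log(x)/4 + ∫(x**3/4) dx.
Step 2. Evaluate the standard form: now -x**4*log(x)/4 + x**4/16.
Answer: -x**4*log(x)/4 + x**4/16.


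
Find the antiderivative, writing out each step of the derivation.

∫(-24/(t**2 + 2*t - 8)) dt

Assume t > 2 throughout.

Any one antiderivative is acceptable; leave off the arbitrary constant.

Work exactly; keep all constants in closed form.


Step 1. Decompose ∫(-24/(t**2 + 2*t - 8)) dt by partial fractions, -24/(t**2 + 2*t - 8) = 4/(t + 4) - 4/(t - 2): now ∫(-4/(t - 2)) dt + ∫(4/(t + 4)) dt.
Step 2. Evaluate the standard form [assuming t > 2]: now -4*log(t - 2) + ∫(4/(t + 4)) dt.
Step 3. Evaluate the standard form [assuming t > -4]: now -4*log(t - 2) + 4*log(t + 4).
Answer: -4*log(t - 2) + 4*log(t + 4).


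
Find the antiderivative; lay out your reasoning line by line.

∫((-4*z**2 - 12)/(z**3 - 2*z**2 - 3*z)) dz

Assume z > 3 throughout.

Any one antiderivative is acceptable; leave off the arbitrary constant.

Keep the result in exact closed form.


Step 1. Decompose ∫((-4*z**2 - 12)/(z**3 - 2*z**2 - 3*z)) dz by partial fractions, (-4*z**2 - 12)/(z**3 - 2*z**2 - 3*z) = -4/(z + 1) - 4/(z - 3) + 4/z: now ∫(4/z) dz + ∫(-4/(z - 3)) dz + ∫(-4/(z + 1)) dz.
Step 2. Evaluate the standard form [assuming z > -1]: now -4*log(z + 1) + ∫(4/z) dz + ∫(-4/(z - 3)) dz.
Step 3. Evaluate the standard form [assuming z > 0]: now 4*log(z) - 4*log(z + 1) + ∫(-4/(z - 3)) dz.
Step 4. Evaluate the standard form [assuming z > 3]: now 4*log(z) - 4*log(z - 3) - 4*log(z + 1).
Answer: 4*log(z) - 4*log(z - 3) - 4*log(z + 1).


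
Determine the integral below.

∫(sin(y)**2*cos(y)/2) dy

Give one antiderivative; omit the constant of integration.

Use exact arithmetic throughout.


Answer: sin(y)**3/6.


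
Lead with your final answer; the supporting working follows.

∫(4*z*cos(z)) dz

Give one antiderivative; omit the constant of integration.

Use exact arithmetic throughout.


The answer is 4*z*sin(z) + 4*cos(z).
Step 1. Integrate ∫(4*z*cos(z)) dz by parts with u = z, dv = (4*cos(z)) dz, so v = 4*sin(z): now 4*z*sin(z) + ∫(-4*sin(z)) dz.
Step 2. Evaluate the standard form: now 4*z*sin(z) + 4*cos(z).
Answer: 4*z*sin(z) + 4*cos(z).


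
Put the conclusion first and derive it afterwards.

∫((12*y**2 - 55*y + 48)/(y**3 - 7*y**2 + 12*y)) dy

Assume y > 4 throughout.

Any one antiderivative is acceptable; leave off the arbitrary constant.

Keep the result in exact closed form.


The answer is 4*log(y) + 5*log(y - 4) + 3*log(y - 3).
Step 1. Decompose ∫((12*y**2 - 55*y + 48)/(y**3 - 7*y**2 + 12*y)) dy by partial fractions, (12*y**2 - 55*y + 48)/(y**3 - 7*y**2 + 12*y) = 3/(y - 3) + 5/(y - 4) + 4/y: now ∫(4/y) dy + ∫(5/(y - 4)) dy + ∫(3/(y - 3)) dy.
Step 2. Evaluate the standard form [assuming y > 0]: now 4*log(y) + ∫(5/(y - 4)) dy + ∫(3/(y - 3)) dy.
Step 3. Evaluate the standard form [assuming y > 4]: now 4*log(y) + 5*log(y - 4) + ∫(3/(y - 3)) dy.
Step 4. Evaluate the standard form [assuming y > 3]: now 4*log(y) + 5*log(y - 4) + 3*log(y - 3).
Answer: 4*log(y) + 5*log(y - 4) + 3*log(y - 3).


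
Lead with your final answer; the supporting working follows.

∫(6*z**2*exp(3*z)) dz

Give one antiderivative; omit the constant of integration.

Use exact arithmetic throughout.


The answer is 2*z**2*exp(3*z) - 4*z*exp(3*z)/3 + 4*exp(3*z)/9.
Step 1. Integrate ∫(6*z**2*exp(3*z)) dz by parts with u = z**2, dv = (6*exp(3*z)) dz, so v = 2*exp(3*z): now 2*z**2*exp(3*z) + ∫(-4*z*exp(3*z)) dz.
Step 2. Integrate ∫(-4*z*exp(3*z)) dz by parts with u = z, dv = (-4*exp(3*z)) dz, so v = -4*exp(3*z)/3: now 2*z**2*exp(3*z) - 4*z*exp(3*z)/3 + ∫(4*exp(3*z)/3) dz.
Step 3. Evaluate the standard form: now 2*z**2*exp(3*z) - 4*z*exp(3*z)/3 + 4*exp(3*z)/9.
Answer: 2*z**2*exp(3*z) - 4*z*exp(3*z)/3 + 4*exp(3*z)/9.


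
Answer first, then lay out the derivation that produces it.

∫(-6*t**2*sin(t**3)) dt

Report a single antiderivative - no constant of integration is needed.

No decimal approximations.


The answer is 2*cos(t**3).
Step 1. Substitute u = t**3, turning ∫(-6*t**2*sin(t**3)) dt into ∫(-2*sin(u)) du: now ∫(-2*sin(u)) du.
Step 2. Evaluate the standard form: now 2*cos(u).
Step 3. Substitute back u = t**3: now 2*cos(t**3).
Answer: 2*cos(t**3).


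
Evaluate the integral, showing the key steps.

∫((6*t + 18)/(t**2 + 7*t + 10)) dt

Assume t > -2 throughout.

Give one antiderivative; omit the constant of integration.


Step 1. Decompose ∫((6*t + 18)/(t**2 + 7*t + 10)) dt by partial fractions, (6*t + 18)/(t**2 + 7*t + 10) = 4/(t + 5) + 2/(t + 2): now ∫(2/(t + 2)) dt + ∫(4/(t + 5)) dt.
Step 2. Evaluate the standard form [assuming t > -2]: now 2*log(t + 2) + ∫(4/(t + 5)) dt.
Step 3. Evaluate the standard form [assuming t > -5]: now 2*log(t + 2) + 4*log(t + 5).
Answer: 2*log(t + 2) + 4*log(t + 5).


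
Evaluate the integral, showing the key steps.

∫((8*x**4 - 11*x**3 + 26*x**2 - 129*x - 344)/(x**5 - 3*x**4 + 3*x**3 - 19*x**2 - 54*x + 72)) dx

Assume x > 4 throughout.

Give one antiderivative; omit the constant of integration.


Step 1. Decompose ∫((8*x**4 - 11*x**3 + 26*x**2 - 129*x - 344)/(x**5 - 3*x**4 + 3*x**3 - 19*x**2 - 54*x + 72)) dx by partial fractions, (8*x**4 - 11*x**3 + 26*x**2 - 129*x - 344)/(x**5 - 3*x**4 + 3*x**3 - 19*x**2 - 54*x + 72) = 2/(x**2 + 9) + 1/(x + 2) + 5/(x - 1) + 2/(x - 4): now ∫(2/(x - 4)) dx + ∫(5/(x - 1)) dx + ∫(1/(x + 2)) dx + ∫(2/(x**2 + 9)) dx.
Step 2. Evaluate the standard form [assuming x > 4]: now 2*log(x - 4) + ∫(5/(x - 1)) dx + ∫(1/(x + 2)) dx + ∫(2/(x**2 + 9)) dx.
Step 3. Evaluate the standard form [assuming x > -2]: now 2*log(x - 4) + log(x + 2) + ∫(5/(x - 1)) dx + ∫(2/(x**2 + 9)) dx.
Step 4. Evaluate the standard form [assuming x > 1]: now 2*log(x - 4) + 5*log(x - 1) + log(x + 2) + ∫(2/(x**2 + 9)) dx.
Step 5. Evaluate the standard form: now 2*log(x - 4) + 5*log(x - 1) + log(x + 2) + 2*atan(x/3)/3.
Answer: 2*log(x - 4) + 5*log(x - 1) + log(x + 2) + 2*atan(x/3)/3.


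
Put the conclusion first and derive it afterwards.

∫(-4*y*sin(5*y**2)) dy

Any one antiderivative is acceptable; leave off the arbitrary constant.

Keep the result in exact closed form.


The answer is 2*cos(5*y**2)/5.
Step 1. Substitute u = y**2, turning ∫(-4*y*sin(5*y**2)) dy into ∫(-2*sin(5*u)) du: now ∫(-2*sin(5*u)) du.
Step 2. Evaluate the standard form: now 2*cos(5*u)/5.
Step 3. Substitute back u = y**2: now 2*cos(5*y**2)/5.
Answer: 2*cos(5*y**2)/5.


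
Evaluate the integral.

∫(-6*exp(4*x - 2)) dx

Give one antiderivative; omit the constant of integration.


Answer: -3*exp(4*x - 2)/2.


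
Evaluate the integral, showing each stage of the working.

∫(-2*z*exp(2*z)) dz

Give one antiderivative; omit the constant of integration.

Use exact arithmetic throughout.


Step 1. Integrate ∫(-2*z*exp(2*z)) dz by parts with u = z, dv = (-2*exp(2*z)) dz, so v = -exp(2*z): now -z*exp(2*z) + ∫(exp(2*z)) dz.
Step 2. Evaluate the standard form: now -z*exp(2*z) + exp(2*z)/2.
Answer: -z*exp(2*z) + exp(2*z)/2.


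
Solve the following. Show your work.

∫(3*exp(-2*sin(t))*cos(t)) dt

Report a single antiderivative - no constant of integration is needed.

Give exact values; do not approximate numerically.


Step 1. Substitute u = sin(t), turning ∫(3*exp(-2*sin(t))*cos(t)) dt into ∫(3*exp(-2*u)) du: now ∫(3*exp(-2*u)) du.
Step 2. Evaluate the standard form: now -3*exp(-2*u)/2.
Step 3. Substitute back u = sin(t): now -3*exp(-2*sin(t))/2.
Answer: -3*exp(-2*sin(t))/2.


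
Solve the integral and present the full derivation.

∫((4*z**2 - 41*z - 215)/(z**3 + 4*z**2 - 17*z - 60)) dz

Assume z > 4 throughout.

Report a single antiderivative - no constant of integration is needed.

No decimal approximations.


Step 1. Decompose ∫((4*z**2 - 41*z - 215)/(z**3 + 4*z**2 - 17*z - 60)) dz by partial fractions, (4*z**2 - 41*z - 215)/(z**3 + 4*z**2 - 17*z - 60) = 5/(z + 5) + 4/(z + 3) - 5/(z - 4): now ∫(-5/(z - 4)) dz + ∫(4/(z + 3)) dz + ∫(5/(z + 5)) dz.
Step 2. Evaluate the standard form [assuming z > 4]: now -5*log(z - 4) + ∫(4/(z + 3)) dz + ∫(5/(z + 5)) dz.
Step 3. Evaluate the standard form [assuming z > -3]: now -5*log(z - 4) + 4*log(z + 3) + ∫(5/(z + 5)) dz.
Step 4. Evaluate the standard form [assuming z > -5]: now -5*log(z - 4) + 4*log(z + 3) + 5*log(z + 5).
Answer: -5*log(z - 4) + 4*log(z + 3) + 5*log(z + 5).


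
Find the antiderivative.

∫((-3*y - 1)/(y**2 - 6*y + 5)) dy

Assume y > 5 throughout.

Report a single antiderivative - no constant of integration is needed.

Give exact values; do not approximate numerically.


Answer: -4*log(y - 5) + log(y - 1).


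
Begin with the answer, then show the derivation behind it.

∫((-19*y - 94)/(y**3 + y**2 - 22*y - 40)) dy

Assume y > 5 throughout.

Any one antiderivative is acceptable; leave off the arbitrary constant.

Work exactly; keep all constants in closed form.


The answer is -3*log(y - 5) + 4*log(y + 2) - log(y + 4).
Step 1. Decompose ∫((-19*y - 94)/(y**3 + y**2 - 22*y - 40)) dy by partial fractions, (-19*y - 94)/(y**3 + y**2 - 22*y - 40) = -1/(y + 4) + 4/(y + 2) - 3/(y - 5): now ∫(-3/(y - 5)) dy + ∫(4/(y + 2)) dy + ∫(-1/(y + 4)) dy.
Step 2. Evaluate the standard form [assuming y > -4]: now -log(y + 4) + ∫(-3/(y - 5)) dy + ∫(4/(y + 2)) dy.
Step 3. Evaluate the standard form [assuming y > -2]: now 4*log(y + 2) - log(y + 4) + ∫(-3/(y - 5)) dy.
Step 4. Evaluate the standard form [assuming y > 5]: now -3*log(y - 5) + 4*log(y + 2) - log(y + 4).
Answer: -3*log(y - 5) + 4*log(y + 2) - log(y + 4).


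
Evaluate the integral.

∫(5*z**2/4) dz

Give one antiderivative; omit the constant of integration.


Answer: 5*z**3/12.


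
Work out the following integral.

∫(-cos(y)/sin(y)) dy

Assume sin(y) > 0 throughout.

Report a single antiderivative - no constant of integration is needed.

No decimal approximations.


Answer: -log(sin(y)).


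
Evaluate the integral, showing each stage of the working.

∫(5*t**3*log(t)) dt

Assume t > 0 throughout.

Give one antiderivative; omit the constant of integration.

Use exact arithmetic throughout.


Step 1. Integrate ∫(5*t**3*log(t)) dt by parts with u = log(t), dv = (5*t**3) dt, so v = 5*t**4/4 [assuming t > 0]: now 5*t**4*log(t)/4 + ∫(-5*t**3/4) dt.
Step 2. Evaluate the standard form: now 5*t**4*log(t)/4 - 5*t**4/16.
Answer: 5*t**4*log(t)/4 - 5*t**4/16.


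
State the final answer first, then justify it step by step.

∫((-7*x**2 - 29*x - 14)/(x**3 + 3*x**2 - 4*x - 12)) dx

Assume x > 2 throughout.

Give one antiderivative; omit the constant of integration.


The answer is -5*log(x - 2) - 4*log(x + 2) + 2*log(x + 3).
Step 1. Decompose ∫((-7*x**2 - 29*x - 14)/(x**3 + 3*x**2 - 4*x - 12)) dx by partial fractions, (-7*x**2 - 29*x - 14)/(x**3 + 3*x**2 - 4*x - 12) = 2/(x + 3) - 4/(x + 2) - 5/(x - 2): now ∫(-5/(x - 2)) dx + ∫(-4/(x + 2)) dx + ∫(2/(x + 3)) dx.
Step 2. Evaluate the standard form [assuming x > 2]: now -5*log(x - 2) + ∫(-4/(x + 2)) dx + ∫(2/(x + 3)) dx.
Step 3. Evaluate the standard form [assuming x > -2]: now -5*log(x - 2) - 4*log(x + 2) + ∫(2/(x + 3)) dx.
Step 4. Evaluate the standard form [assuming x > -3]: now -5*log(x - 2) - 4*log(x + 2) + 2*log(x + 3).
Answer: -5*log(x - 2) - 4*log(x + 2) + 2*log(x + 3).


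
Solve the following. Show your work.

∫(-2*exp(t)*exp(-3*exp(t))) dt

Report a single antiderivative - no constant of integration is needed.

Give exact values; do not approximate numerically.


Step 1. Substitute u = exp(t), turning ∫(-2*exp(t)*exp(-3*exp(t))) dt into ∫(-2*exp(-3*u)) du: now ∫(-2*exp(-3*u)) du.
Step 2. Evaluate the standard form: now 2*exp(-3*u)/3.
Step 3. Substitute back u = exp(t): now 2*exp(-3*exp(t))/3.
Answer: 2*exp(-3*exp(t))/3.
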